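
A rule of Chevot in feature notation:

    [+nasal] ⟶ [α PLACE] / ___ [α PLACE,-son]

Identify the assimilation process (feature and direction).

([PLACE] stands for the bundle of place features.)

The shared variable α links the value of the place features (abbreviated [PLACE]) on the target to the same value on the neighbouring segment, so place is the feature that assimilates.
The conditioning segment sits to the right of the focus bar, meaning the trigger follows the segment that changes — regressive assimilation.

regressive place assimilation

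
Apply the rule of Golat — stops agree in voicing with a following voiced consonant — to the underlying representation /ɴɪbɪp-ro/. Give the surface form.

[ɴɪbɪbro]

/p/ is a voiceless bilabial stop. The following trigger /r/ is voiced, so /p/ must become voiced as well.
Changing only its voicing to voiced gives [b] — the voiced bilabial stop.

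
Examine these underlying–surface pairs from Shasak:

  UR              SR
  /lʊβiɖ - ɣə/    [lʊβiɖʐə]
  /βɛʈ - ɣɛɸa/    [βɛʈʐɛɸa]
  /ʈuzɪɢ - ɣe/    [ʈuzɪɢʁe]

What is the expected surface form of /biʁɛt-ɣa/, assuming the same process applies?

The data show progressive place assimilation: /ɣ/ → [ʐ] after /ɖ/; /ɣ/ → [ʐ] after /ʈ/; /ɣ/ → [ʁ] after /ɢ/. In each pair only place changes, matching the preceding consonant, while manner and voice stay constant.
The rule targets /ɣ/ (voiced velar fricative), which sits after the trigger /t/ (alveolar).
The voiced alveolar fricative is [z], so /ɣ/ → [z].

[biʁɛtza]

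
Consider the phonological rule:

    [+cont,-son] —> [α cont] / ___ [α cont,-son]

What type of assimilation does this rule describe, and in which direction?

regressive manner assimilation

The rule copies [cont] (continuancy) from the environment onto the target fricatives; since [±cont] encodes the stop/fricative manner contrast, the assimilating dimension is manner.
Since the environment is written after the underscore, the trigger follows the target; the direction is regressive.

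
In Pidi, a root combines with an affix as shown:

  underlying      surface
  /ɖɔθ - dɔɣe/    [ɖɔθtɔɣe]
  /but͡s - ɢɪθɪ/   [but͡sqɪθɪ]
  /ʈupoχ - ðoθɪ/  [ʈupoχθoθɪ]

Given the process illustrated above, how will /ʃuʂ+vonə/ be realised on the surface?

[ʃuʂfonə]

The data show progressive voicing assimilation: /d/ → [t] after /θ/; /ɢ/ → [q] after /t͡s/; /ð/ → [θ] after /χ/. In each pair only voicing changes, matching the preceding consonant, while place and manner stay constant.
/v/ is a voiced labiodental fricative. The preceding trigger /ʂ/ is voiceless, so /v/ must become voiceless as well.
A voiceless labiodental fricative is [f], so the surface segment is [f].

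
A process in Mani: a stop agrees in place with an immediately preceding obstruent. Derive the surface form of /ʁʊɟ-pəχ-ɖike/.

The rule targets /p/ (voiceless bilabial stop), which sits after the trigger /ɟ/ (palatal).
The voiceless palatal stop is [c], so /p/ → [c].
At the second juncture, /ɖ/ likewise becomes [ɢ] adjacent to /χ/.

[ʁʊɟcəχɢike]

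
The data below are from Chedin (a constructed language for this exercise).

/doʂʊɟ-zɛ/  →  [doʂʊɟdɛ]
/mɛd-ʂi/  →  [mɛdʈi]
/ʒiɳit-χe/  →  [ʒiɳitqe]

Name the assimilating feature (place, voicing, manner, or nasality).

manner

Underlying /z/ is realised as [d] next to /ɟ/; /ɟ/ itself does not change.
/z/ is a fricative while /ɟ/ is a stop; the output [d] is a stop, matching the trigger — so the feature that spreads is manner.
The other alternating forms pattern the same way: /ʂ/ → [ʈ] after /d/ (fricative → stop, matching a stop); /χ/ → [q] after /t/ (fricative → stop, matching a stop) — only manner changes, and always toward the preceding segment.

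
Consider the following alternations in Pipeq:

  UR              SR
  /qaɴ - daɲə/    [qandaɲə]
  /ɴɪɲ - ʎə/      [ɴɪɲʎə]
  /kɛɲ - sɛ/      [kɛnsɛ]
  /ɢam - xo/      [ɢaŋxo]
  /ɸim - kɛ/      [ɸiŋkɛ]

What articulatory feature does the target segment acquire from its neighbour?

place

The segment that alternates is /ɴ/, which surfaces as [n] when adjacent to /d/.
/ɴ/ is uvular while /d/ is alveolar; the output [n] is alveolar, matching the trigger — so the feature that spreads is place.
The other alternating forms pattern the same way: /ɲ/ → [n] before /s/ (palatal → alveolar, matching alveolar); /m/ → [ŋ] before /x/ (bilabial → velar, matching velar); /m/ → [ŋ] before /k/ (bilabial → velar, matching velar) — only place changes, and always toward the following segment.
Nothing changes in [ɴɪɲʎə]: there the adjacent consonants already agree in place (/ɲ/ and /ʎ/ are both palatal), so this form is consistent with the same rule.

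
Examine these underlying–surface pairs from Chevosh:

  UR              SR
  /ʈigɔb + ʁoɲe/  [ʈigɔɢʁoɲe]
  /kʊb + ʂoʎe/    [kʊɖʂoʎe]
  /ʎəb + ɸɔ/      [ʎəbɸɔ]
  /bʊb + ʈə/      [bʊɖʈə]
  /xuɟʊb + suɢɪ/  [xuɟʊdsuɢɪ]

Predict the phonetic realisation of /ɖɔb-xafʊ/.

[ɖɔgxafʊ]

The data show regressive place assimilation: /b/ → [ɢ] before /ʁ/; /b/ → [ɖ] before /ʂ/; /b/ → [ɖ] before /ʈ/; /b/ → [d] before /s/. In each pair only place changes, matching the following consonant, while manner and voice stay constant.
Nothing changes in [ʎəbɸɔ]: there the adjacent consonants already agree in place (/b/ and /ɸ/ are both bilabial), so this form is consistent with the same rule.
/b/ is a voiced bilabial stop. The following trigger /x/ is velar, so /b/ must become velar as well.
The voiced velar stop is [g], so /b/ → [g].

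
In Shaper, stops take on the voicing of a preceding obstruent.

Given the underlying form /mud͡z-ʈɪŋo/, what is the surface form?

[mud͡zɖɪŋo]

/ʈ/ is a voiceless retroflex stop. The preceding trigger /d͡z/ is voiced, so /ʈ/ must become voiced as well.
Changing only its voicing to voiced gives [ɖ] — the voiced retroflex stop.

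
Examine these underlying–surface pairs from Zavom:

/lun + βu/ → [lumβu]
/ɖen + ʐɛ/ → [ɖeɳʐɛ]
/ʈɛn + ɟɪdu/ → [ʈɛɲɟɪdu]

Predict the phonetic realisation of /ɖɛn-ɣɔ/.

The data show regressive place assimilation: /n/ → [m] before /β/; /n/ → [ɳ] before /ʐ/; /n/ → [ɲ] before /ɟ/. In each pair only place changes, matching the following consonant, while manner and voice stay constant.
The rule targets /n/ (voiced alveolar nasal), which sits before the trigger /ɣ/ (velar).
Changing only its place to velar gives [ŋ] — the voiced velar nasal.

[ɖɛŋɣɔ]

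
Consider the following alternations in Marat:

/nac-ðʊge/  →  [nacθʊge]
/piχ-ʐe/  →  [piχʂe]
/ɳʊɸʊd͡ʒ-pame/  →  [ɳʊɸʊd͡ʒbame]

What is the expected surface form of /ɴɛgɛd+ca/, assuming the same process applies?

The data show progressive voicing assimilation: /ð/ → [θ] after /c/; /ʐ/ → [ʂ] after /χ/; /p/ → [b] after /d͡ʒ/. In each pair only voicing changes, matching the preceding consonant, while place and manner stay constant.
/c/ is a voiceless palatal stop. The preceding trigger /d/ is voiced, so /c/ must become voiced as well.
A voiced palatal stop is [ɟ], so the surface segment is [ɟ].

[ɴɛgɛdɟa]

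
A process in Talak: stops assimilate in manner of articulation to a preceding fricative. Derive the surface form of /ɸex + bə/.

/b/ is a voiced bilabial stop. The preceding trigger /x/ is a fricative, so /b/ must become a fricative as well.
The voiced bilabial fricative is [β], so /b/ → [β].

[ɸexβə]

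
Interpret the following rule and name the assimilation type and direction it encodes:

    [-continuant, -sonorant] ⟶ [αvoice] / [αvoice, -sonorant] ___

The shared variable α links the value of [voice] on the target to the same value on the neighbouring segment, so voicing is the feature that assimilates.
Since the environment is written before the underscore, the trigger precedes the target; the direction is progressive.

progressive voicing assimilation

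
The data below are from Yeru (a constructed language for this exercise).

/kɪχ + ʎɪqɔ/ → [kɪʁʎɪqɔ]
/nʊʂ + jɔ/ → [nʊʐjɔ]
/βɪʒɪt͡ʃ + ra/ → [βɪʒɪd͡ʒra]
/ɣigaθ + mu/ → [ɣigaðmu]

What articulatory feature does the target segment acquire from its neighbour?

Underlying /χ/ is realised as [ʁ] next to /ʎ/; /ʎ/ itself does not change.
/χ/ is voiceless while /ʎ/ is voiced; the output [ʁ] is voiced, matching the trigger — so the feature that spreads is voicing.
Checking the remaining alternations: /ʂ/ → [ʐ] before /j/ (voiceless → voiced, matching voiced); /t͡ʃ/ → [d͡ʒ] before /r/ (voiceless → voiced, matching voiced); /θ/ → [ð] before /m/ (voiceless → voiced, matching voiced) — only voicing changes, and always toward the following segment.

voicing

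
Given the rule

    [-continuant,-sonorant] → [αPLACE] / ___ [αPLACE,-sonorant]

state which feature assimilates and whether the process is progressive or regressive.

The shared variable α links the value of the place features (abbreviated [PLACE]) on the target to the same value on the neighbouring segment, so place is the feature that assimilates.
The conditioning segment sits to the right of the focus bar, meaning the trigger follows the segment that changes — regressive assimilation.

regressive place assimilation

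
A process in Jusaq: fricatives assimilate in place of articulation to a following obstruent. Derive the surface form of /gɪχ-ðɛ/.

The rule targets /χ/ (voiceless uvular fricative), which sits before the trigger /ð/ (dental).
The voiceless dental fricative is [θ], so /χ/ → [θ].

[gɪθðɛ]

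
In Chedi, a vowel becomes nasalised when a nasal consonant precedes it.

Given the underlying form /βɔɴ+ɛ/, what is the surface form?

[βɔɴɛ̃]

/ɛ/ sits next to the nasal /ɴ/ and is therefore nasalised to [ɛ̃].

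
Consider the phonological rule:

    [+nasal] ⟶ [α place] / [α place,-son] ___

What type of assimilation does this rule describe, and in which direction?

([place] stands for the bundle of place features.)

The shared variable α links the value of the place features (abbreviated [place]) on the target to the same value on the neighbouring segment, so place is the feature that assimilates.
Since the environment is written before the underscore, the trigger precedes the target; the direction is progressive.

progressive place assimilation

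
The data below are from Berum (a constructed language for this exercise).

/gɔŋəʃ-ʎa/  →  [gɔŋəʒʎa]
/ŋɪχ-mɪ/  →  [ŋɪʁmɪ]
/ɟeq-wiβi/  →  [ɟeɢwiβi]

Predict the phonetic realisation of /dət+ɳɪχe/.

[dədɳɪχe]

The data show regressive voicing assimilation: /ʃ/ → [ʒ] before /ʎ/; /χ/ → [ʁ] before /m/; /q/ → [ɢ] before /w/. In each pair only voicing changes, matching the following consonant, while place and manner stay constant.
The rule targets /t/ (voiceless alveolar stop), which sits before the trigger /ɳ/ (voiced).
Changing only its voicing to voiced gives [d] — the voiced alveolar stop.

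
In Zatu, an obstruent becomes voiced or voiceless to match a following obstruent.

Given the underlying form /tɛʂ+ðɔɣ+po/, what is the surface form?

/ʂ/ is a voiceless retroflex fricative. The following trigger /ð/ is voiced, so /ʂ/ must become voiced as well.
The voiced retroflex fricative is [ʐ], so /ʂ/ → [ʐ].
At the second juncture, /ɣ/ likewise becomes [x] adjacent to /p/.

[tɛʐðɔxpo]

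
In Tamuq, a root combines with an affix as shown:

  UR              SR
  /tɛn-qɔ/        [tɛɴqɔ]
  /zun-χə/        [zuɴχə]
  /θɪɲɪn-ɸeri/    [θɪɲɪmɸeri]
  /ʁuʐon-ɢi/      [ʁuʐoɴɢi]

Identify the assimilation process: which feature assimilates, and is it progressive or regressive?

Comparing underlying and surface forms, /n/ → [ɴ] is the alternation; the neighbouring /q/ is constant.
/n/ is alveolar while /q/ is uvular; the output [ɴ] is uvular, matching the trigger — so the feature that spreads is place.
Manner and voice are unchanged, so the assimilation is partial, not total.
The other alternating forms pattern the same way: /n/ → [ɴ] before /χ/ (alveolar → uvular, matching uvular); /n/ → [m] before /ɸ/ (alveolar → bilabial, matching bilabial); /n/ → [ɴ] before /ɢ/ (alveolar → uvular, matching uvular) — only place changes, and always toward the following segment.
The trigger is the following segment, so the direction is regressive (anticipatory).

regressive place assimilation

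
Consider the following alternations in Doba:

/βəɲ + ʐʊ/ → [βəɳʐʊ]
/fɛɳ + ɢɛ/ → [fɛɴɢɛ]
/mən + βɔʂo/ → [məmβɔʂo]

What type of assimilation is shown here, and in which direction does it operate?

regressive place assimilation

Comparing underlying and surface forms, /ɲ/ → [ɳ] is the alternation; the neighbouring /ʐ/ is constant.
The change palatal → retroflex matches the place of the following /ʐ/, identifying this as place assimilation.
Manner and voice are unchanged, so the assimilation is partial, not total.
Checking the remaining alternations: /ɳ/ → [ɴ] before /ɢ/ (retroflex → uvular, matching uvular); /n/ → [m] before /β/ (alveolar → bilabial, matching bilabial) — only place changes, and always toward the following segment.
The trigger is the following segment, so the direction is regressive (anticipatory).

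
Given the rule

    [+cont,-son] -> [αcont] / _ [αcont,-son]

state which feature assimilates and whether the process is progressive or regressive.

regressive manner assimilation

The shared variable α links the value of [cont] on the target to that of the neighbouring obstruent. [cont] distinguishes stops from fricatives — a manner-of-articulation feature — so this is manner assimilation.
The conditioning segment sits to the right of the focus bar, meaning the trigger follows the segment that changes — regressive assimilation.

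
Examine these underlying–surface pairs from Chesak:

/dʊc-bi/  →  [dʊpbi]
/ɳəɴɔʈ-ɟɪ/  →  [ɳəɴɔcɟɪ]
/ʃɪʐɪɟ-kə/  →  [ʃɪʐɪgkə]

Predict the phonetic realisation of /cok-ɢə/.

[coqɢə]

The data show regressive place assimilation: /c/ → [p] before /b/; /ʈ/ → [c] before /ɟ/; /ɟ/ → [g] before /k/. In each pair only place changes, matching the following consonant, while manner and voice stay constant.
/k/ is a voiceless velar stop. The following trigger /ɢ/ is uvular, so /k/ must become uvular as well.
The voiceless uvular stop is [q], so /k/ → [q].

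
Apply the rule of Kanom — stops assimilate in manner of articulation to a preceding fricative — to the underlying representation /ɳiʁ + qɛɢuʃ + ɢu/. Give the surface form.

[ɳiʁχɛɢuʃʁu]

The rule targets /q/ (voiceless uvular stop), which sits after the trigger /ʁ/ (fricative).
A voiceless uvular fricative is [χ], so the surface segment is [χ].
The same rule applies at the second boundary: /ɢ/ → [ʁ] next to /ʃ/.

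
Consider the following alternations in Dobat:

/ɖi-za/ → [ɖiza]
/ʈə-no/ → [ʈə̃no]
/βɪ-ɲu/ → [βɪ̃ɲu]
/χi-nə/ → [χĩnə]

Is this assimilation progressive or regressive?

regressive

The vowel /ə/ surfaces as nasalised [ə̃] next to the following nasal /n/ — it has acquired the [+nasal] feature of its neighbour.
Likewise in the remaining data: /ɪ/ → [ɪ̃] before /ɲ/; /i/ → [ĩ] before /n/ — each time a vowel is nasalised next to a following nasal.
No change occurs in [ɖiza] because the vowel at the boundary is adjacent to an oral consonant, not a nasal (/i/ next to /z/).
Because the conditioning nasal is to the right of the vowel that changes, the process is regressive (anticipatory).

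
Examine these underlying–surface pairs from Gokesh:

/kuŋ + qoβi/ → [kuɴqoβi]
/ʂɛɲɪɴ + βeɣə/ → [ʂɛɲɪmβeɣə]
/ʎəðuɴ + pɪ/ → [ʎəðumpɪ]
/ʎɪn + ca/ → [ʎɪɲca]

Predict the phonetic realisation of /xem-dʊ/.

The data show regressive place assimilation: /ŋ/ → [ɴ] before /q/; /ɴ/ → [m] before /β/; /ɴ/ → [m] before /p/; /n/ → [ɲ] before /c/. In each pair only place changes, matching the following consonant, while manner and voice stay constant.
/m/ is a voiced bilabial nasal. The following trigger /d/ is alveolar, so /m/ must become alveolar as well.
Changing only its place to alveolar gives [n] — the voiced alveolar nasal.

[xendʊ]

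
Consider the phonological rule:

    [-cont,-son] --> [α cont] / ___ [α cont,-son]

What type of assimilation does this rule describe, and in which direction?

regressive manner assimilation

The shared variable α links the value of [cont] on the target to that of the neighbouring obstruent. [cont] distinguishes stops from fricatives — a manner-of-articulation feature — so this is manner assimilation.
The conditioning segment sits to the right of the focus bar, meaning the trigger follows the segment that changes — regressive assimilation.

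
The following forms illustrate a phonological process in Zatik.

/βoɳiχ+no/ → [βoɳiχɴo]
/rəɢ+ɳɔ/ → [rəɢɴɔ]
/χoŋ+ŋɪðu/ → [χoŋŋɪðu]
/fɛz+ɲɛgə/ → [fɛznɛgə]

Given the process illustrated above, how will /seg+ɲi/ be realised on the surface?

The data show progressive place assimilation: /n/ → [ɴ] after /χ/; /ɳ/ → [ɴ] after /ɢ/; /ɲ/ → [n] after /z/. In each pair only place changes, matching the preceding consonant, while manner and voice stay constant.
No alternation appears in [χoŋŋɪðu]: there the adjacent consonants already agree in place (/ŋ/ and /ŋ/ are both velar), so this form is consistent with the same rule.
The rule targets /ɲ/ (voiced palatal nasal), which sits after the trigger /g/ (velar).
The voiced velar nasal is [ŋ], so /ɲ/ → [ŋ].

[segŋi]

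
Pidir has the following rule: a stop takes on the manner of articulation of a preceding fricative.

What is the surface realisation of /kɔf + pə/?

[kɔfɸə]

The rule targets /p/ (voiceless bilabial stop), which sits after the trigger /f/ (fricative).
A voiceless bilabial fricative is [ɸ], so the surface segment is [ɸ].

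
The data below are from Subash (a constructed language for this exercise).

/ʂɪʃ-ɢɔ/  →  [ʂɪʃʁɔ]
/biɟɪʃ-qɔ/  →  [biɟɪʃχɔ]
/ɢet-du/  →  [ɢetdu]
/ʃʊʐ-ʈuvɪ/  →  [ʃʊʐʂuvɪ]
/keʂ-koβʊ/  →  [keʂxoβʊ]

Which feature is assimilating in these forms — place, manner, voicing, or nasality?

Underlying /ɢ/ is realised as [ʁ] next to /ʃ/; /ʃ/ itself does not change.
/ɢ/ is a stop while /ʃ/ is a fricative; the output [ʁ] is a fricative, matching the trigger — so the feature that spreads is manner.
The same holds elsewhere in the data: /q/ → [χ] after /ʃ/ (stop → fricative, matching a fricative); /ʈ/ → [ʂ] after /ʐ/ (stop → fricative, matching a fricative); /k/ → [x] after /ʂ/ (stop → fricative, matching a fricative) — only manner changes, and always toward the preceding segment.
Nothing changes in [ɢetdu]: there the adjacent consonants already agree in manner (/d/ and /t/ are both stops), so this form is consistent with the same rule.

manner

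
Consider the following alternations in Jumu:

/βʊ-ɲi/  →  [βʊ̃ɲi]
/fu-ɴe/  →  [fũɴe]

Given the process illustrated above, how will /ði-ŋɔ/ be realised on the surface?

The data show regressive nasality assimilation (vowel nasalisation): /ʊ/ → [ʊ̃] before /ɲ/; /u/ → [ũ] before /ɴ/ — a vowel is nasalised by an immediately following nasal consonant.
The vowel /i/ is adjacent to the following nasal /ŋ/, so it acquires [+nasal] and surfaces as [ĩ].

[ðĩŋɔ]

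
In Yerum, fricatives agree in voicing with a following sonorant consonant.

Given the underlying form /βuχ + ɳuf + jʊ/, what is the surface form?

[βuʁɳuvjʊ]

/χ/ is a voiceless uvular fricative. The following trigger /ɳ/ is voiced, so /χ/ must become voiced as well.
A voiced uvular fricative is [ʁ], so the surface segment is [ʁ].
The same rule applies at the second boundary: /f/ → [v] next to /j/.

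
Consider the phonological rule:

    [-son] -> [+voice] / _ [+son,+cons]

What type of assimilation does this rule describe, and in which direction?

The target ([-son], obstruents) acquires [+voice] next to a sonorant consonant ([+son,+cons]) — it takes on the voicing of its neighbour, so the feature that spreads is voicing.
The conditioning segment sits to the right of the focus bar, meaning the trigger follows the segment that changes — regressive assimilation.

regressive voicing assimilation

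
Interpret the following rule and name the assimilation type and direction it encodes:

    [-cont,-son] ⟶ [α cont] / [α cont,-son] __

The rule copies [cont] (continuancy) from the environment onto the target stops; since [±cont] encodes the stop/fricative manner contrast, the assimilating dimension is manner.
Since the environment is written before the underscore, the trigger precedes the target; the direction is progressive.

progressive manner assimilation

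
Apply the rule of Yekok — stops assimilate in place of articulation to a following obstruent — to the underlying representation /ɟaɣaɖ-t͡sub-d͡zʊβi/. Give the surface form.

/ɖ/ is a voiced retroflex stop. The following trigger /t͡s/ is alveolar, so /ɖ/ must become alveolar as well.
The voiced alveolar stop is [d], so /ɖ/ → [d].
The same rule applies at the second boundary: /b/ → [d] next to /d͡z/.

[ɟaɣadt͡sudd͡zʊβi]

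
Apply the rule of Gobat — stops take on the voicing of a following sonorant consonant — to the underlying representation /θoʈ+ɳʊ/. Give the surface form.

The rule targets /ʈ/ (voiceless retroflex stop), which sits before the trigger /ɳ/ (voiced).
The voiced retroflex stop is [ɖ], so /ʈ/ → [ɖ].

[θoɖɳʊ]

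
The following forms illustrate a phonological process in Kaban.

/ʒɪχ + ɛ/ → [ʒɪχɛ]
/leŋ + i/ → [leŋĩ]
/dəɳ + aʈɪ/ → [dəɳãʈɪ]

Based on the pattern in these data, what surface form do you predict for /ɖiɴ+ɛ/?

[ɖiɴɛ̃]

The data show progressive nasality assimilation (vowel nasalisation): /i/ → [ĩ] after /ŋ/; /a/ → [ã] after /ɳ/ — a vowel is nasalised by an immediately preceding nasal consonant.
No change occurs in [ʒɪχɛ] because the vowel at the boundary is adjacent to an oral consonant, not a nasal (/ɛ/ next to /χ/).
/ɛ/ sits next to the nasal /ɴ/ and is therefore nasalised to [ɛ̃].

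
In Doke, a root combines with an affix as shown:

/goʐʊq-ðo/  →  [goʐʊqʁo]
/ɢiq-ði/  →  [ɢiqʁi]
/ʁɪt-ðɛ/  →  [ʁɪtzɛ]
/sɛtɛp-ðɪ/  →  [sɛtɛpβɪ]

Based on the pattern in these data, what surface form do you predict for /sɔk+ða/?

The data show progressive place assimilation: /ð/ → [ʁ] after /q/; /ð/ → [z] after /t/; /ð/ → [β] after /p/. In each pair only place changes, matching the preceding consonant, while manner and voice stay constant.
/ð/ is a voiced dental fricative. The preceding trigger /k/ is velar, so /ð/ must become velar as well.
A voiced velar fricative is [ɣ], so the surface segment is [ɣ].

[sɔkɣa]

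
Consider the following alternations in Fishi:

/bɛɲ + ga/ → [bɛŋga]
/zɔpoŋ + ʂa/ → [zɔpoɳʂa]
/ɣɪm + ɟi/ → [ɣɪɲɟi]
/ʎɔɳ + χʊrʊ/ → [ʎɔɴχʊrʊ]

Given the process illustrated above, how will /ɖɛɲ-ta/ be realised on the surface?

[ɖɛnta]

The data show regressive place assimilation: /ɲ/ → [ŋ] before /g/; /ŋ/ → [ɳ] before /ʂ/; /m/ → [ɲ] before /ɟ/; /ɳ/ → [ɴ] before /χ/. In each pair only place changes, matching the following consonant, while manner and voice stay constant.
/ɲ/ is a voiced palatal nasal. The following trigger /t/ is alveolar, so /ɲ/ must become alveolar as well.
Changing only its place to alveolar gives [n] — the voiced alveolar nasal.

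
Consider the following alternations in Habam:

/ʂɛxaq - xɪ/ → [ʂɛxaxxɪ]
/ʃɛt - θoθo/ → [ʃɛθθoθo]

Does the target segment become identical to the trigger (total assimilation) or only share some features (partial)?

total assimilation

Underlying /q/ is realised as [x] next to /x/; /x/ itself does not change.
The output [x] is identical to the trigger /x/ — every feature (place, manner, voicing) has been copied — so this is total assimilation.
The remaining alternation confirms this: /t/ → [θ] before /θ/ — in each case the output is a copy of the following consonant.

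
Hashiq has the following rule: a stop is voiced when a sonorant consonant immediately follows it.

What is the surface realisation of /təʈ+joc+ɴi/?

The rule targets /ʈ/ (voiceless retroflex stop), which sits before the trigger /j/ (voiced).
A voiced retroflex stop is [ɖ], so the surface segment is [ɖ].
At the second juncture, /c/ likewise becomes [ɟ] adjacent to /ɴ/.

[təɖjoɟɴi]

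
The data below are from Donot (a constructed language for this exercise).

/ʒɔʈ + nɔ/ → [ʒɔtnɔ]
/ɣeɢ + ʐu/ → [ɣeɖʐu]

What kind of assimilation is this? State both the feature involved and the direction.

regressive place assimilation

Underlying /ʈ/ is realised as [t] next to /n/; /n/ itself does not change.
/ʈ/ is retroflex while /n/ is alveolar; the output [t] is alveolar, matching the trigger — so the feature that spreads is place.
Manner and voice are unchanged, so the assimilation is partial, not total.
Checking the remaining alternation: /ɢ/ → [ɖ] before /ʐ/ (uvular → retroflex, matching retroflex) — only place changes, and always toward the following segment.
The trigger is the following segment, so the direction is regressive (anticipatory).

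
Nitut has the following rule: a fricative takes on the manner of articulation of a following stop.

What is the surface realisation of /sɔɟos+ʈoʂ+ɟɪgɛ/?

[sɔɟotʈoʈɟɪgɛ]

The rule targets /s/ (voiceless alveolar fricative), which sits before the trigger /ʈ/ (stop).
Changing only its manner to stop gives [t] — the voiceless alveolar stop.
At the second juncture, /ʂ/ likewise becomes [ʈ] adjacent to /ɟ/.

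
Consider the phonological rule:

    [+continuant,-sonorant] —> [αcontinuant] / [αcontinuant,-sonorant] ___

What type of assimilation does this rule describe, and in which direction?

The rule copies [continuant] (continuancy) from the environment onto the target fricatives; since [±continuant] encodes the stop/fricative manner contrast, the assimilating dimension is manner.
The conditioning segment sits to the left of the focus bar, meaning the trigger precedes the segment that changes — progressive assimilation.

progressive manner assimilation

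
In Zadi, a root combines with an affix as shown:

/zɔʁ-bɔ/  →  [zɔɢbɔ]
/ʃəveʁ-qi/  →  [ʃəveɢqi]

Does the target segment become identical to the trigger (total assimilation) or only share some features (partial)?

partial assimilation

The segment that alternates is /ʁ/, which surfaces as [ɢ] when adjacent to /b/.
The change fricative → stop matches the manner of the following /b/, identifying this as manner assimilation.
Place and voice are unchanged, so the assimilation is partial, not total.
The same holds elsewhere in the data: /ʁ/ → [ɢ] before /q/ (fricative → stop, matching a stop) — only manner changes, and always toward the following segment.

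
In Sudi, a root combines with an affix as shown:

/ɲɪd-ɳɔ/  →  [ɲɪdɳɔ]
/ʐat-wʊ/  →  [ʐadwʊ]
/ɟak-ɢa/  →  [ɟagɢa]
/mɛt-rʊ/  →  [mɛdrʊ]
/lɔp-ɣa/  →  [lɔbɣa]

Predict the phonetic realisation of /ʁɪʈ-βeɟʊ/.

The data show regressive voicing assimilation: /t/ → [d] before /w/; /k/ → [g] before /ɢ/; /t/ → [d] before /r/; /p/ → [b] before /ɣ/. In each pair only voicing changes, matching the following consonant, while place and manner stay constant.
No alternation appears in [ɲɪdɳɔ]: there the adjacent consonants already agree in voicing (/d/ and /ɳ/ are both voiced), so this form is consistent with the same rule.
/ʈ/ is a voiceless retroflex stop. The following trigger /β/ is voiced, so /ʈ/ must become voiced as well.
Changing only its voicing to voiced gives [ɖ] — the voiced retroflex stop.

[ʁɪɖβeɟʊ]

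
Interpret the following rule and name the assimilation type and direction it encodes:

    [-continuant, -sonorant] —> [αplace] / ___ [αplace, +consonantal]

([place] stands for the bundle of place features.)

The rule copies the place features (abbreviated [place]) from the environment onto the target, so the assimilating feature is place.
The conditioning segment sits to the right of the focus bar, meaning the trigger follows the segment that changes — regressive assimilation.

regressive place assimilation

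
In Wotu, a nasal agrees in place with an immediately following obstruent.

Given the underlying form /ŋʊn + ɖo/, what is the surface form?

/n/ is a voiced alveolar nasal. The following trigger /ɖ/ is retroflex, so /n/ must become retroflex as well.
The voiced retroflex nasal is [ɳ], so /n/ → [ɳ].

[ŋʊɳɖo]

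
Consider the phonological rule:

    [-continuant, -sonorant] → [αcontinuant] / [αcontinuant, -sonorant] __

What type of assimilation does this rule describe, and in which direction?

The rule copies [continuant] (continuancy) from the environment onto the target stops; since [±continuant] encodes the stop/fricative manner contrast, the assimilating dimension is manner.
Since the environment is written before the underscore, the trigger precedes the target; the direction is progressive.

progressive manner assimilation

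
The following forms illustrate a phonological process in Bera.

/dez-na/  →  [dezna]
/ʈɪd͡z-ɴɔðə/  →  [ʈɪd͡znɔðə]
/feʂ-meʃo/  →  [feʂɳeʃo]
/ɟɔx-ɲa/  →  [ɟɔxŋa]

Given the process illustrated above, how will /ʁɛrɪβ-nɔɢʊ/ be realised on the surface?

The data show progressive place assimilation: /ɴ/ → [n] after /d͡z/; /m/ → [ɳ] after /ʂ/; /ɲ/ → [ŋ] after /x/. In each pair only place changes, matching the preceding consonant, while manner and voice stay constant.
Nothing changes in [dezna]: there the adjacent consonants already agree in place (/n/ and /z/ are both alveolar), so this form is consistent with the same rule.
/n/ is a voiced alveolar nasal. The preceding trigger /β/ is bilabial, so /n/ must become bilabial as well.
The voiced bilabial nasal is [m], so /n/ → [m].

[ʁɛrɪβmɔɢʊ]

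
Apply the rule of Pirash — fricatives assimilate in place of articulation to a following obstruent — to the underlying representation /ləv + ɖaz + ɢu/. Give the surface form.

[ləʐɖaʁɢu]

The rule targets /v/ (voiced labiodental fricative), which sits before the trigger /ɖ/ (retroflex).
Changing only its place to retroflex gives [ʐ] — the voiced retroflex fricative.
The same rule applies at the second boundary: /z/ → [ʁ] next to /ɢ/.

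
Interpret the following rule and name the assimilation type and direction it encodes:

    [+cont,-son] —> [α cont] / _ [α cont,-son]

The rule copies [cont] (continuancy) from the environment onto the target fricatives; since [±cont] encodes the stop/fricative manner contrast, the assimilating dimension is manner.
The conditioning segment sits to the right of the focus bar, meaning the trigger follows the segment that changes — regressive assimilation.

regressive manner assimilation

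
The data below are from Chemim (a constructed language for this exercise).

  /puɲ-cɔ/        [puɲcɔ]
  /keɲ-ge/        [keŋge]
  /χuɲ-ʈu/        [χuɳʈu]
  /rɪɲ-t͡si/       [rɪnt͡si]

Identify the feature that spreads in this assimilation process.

place

Underlying /ɲ/ is realised as [ŋ] next to /g/; /g/ itself does not change.
The change palatal → velar matches the place of the following /g/, identifying this as place assimilation.
The same holds elsewhere in the data: /ɲ/ → [ɳ] before /ʈ/ (palatal → retroflex, matching retroflex); /ɲ/ → [n] before /t͡s/ (palatal → alveolar, matching alveolar) — only place changes, and always toward the following segment.
No alternation appears in [puɲcɔ]: there the adjacent consonants already agree in place (/ɲ/ and /c/ are both palatal), so this form is consistent with the same rule.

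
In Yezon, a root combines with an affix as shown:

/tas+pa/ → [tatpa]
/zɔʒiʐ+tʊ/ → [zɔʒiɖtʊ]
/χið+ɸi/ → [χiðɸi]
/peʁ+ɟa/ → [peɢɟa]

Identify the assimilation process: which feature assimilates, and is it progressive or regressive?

regressive manner assimilation

Comparing underlying and surface forms, /s/ → [t] is the alternation; the neighbouring /p/ is constant.
The change fricative → stop matches the manner of the following /p/, identifying this as manner assimilation.
Place and voice are unchanged, so the assimilation is partial, not total.
The other alternating forms pattern the same way: /ʐ/ → [ɖ] before /t/ (fricative → stop, matching a stop); /ʁ/ → [ɢ] before /ɟ/ (fricative → stop, matching a stop) — only manner changes, and always toward the following segment.
No alternation appears in [χiðɸi]: there the adjacent consonants already agree in manner (/ð/ and /ɸ/ are both fricatives), so this form is consistent with the same rule.
Since the segment that changes precedes the conditioning segment, the assimilation is regressive.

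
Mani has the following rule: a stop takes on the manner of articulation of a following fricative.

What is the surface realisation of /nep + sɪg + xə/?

[neɸsɪɣxə]

The rule targets /p/ (voiceless bilabial stop), which sits before the trigger /s/ (fricative).
A voiceless bilabial fricative is [ɸ], so the surface segment is [ɸ].
The same rule applies at the second boundary: /g/ → [ɣ] next to /x/.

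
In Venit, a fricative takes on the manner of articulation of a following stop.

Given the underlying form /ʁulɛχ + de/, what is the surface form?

The rule targets /χ/ (voiceless uvular fricative), which sits before the trigger /d/ (stop).
Changing only its manner to stop gives [q] — the voiceless uvular stop.

[ʁulɛqde]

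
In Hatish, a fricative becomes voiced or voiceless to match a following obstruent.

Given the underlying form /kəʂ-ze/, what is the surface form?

The rule targets /ʂ/ (voiceless retroflex fricative), which sits before the trigger /z/ (voiced).
A voiced retroflex fricative is [ʐ], so the surface segment is [ʐ].

[kəʐze]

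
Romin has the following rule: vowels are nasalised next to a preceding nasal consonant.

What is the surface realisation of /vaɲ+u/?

[vaɲũ]

The vowel /u/ is adjacent to the preceding nasal /ɲ/, so it acquires [+nasal] and surfaces as [ũ].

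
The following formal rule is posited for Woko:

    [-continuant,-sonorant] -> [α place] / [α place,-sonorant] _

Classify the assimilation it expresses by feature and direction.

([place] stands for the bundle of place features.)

The shared variable α links the value of the place features (abbreviated [place]) on the target to the same value on the neighbouring segment, so place is the feature that assimilates.
Since the environment is written before the underscore, the trigger precedes the target; the direction is progressive.

progressive place assimilation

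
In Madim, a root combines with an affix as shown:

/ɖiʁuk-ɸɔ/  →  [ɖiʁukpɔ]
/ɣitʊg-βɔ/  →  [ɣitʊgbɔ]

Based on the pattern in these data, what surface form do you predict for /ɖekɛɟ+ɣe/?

[ɖekɛɟge]

The data show progressive manner assimilation: /ɸ/ → [p] after /k/; /β/ → [b] after /g/. In each pair only manner changes, matching the preceding consonant, while place and voice stay constant.
The rule targets /ɣ/ (voiced velar fricative), which sits after the trigger /ɟ/ (stop).
A voiced velar stop is [g], so the surface segment is [g].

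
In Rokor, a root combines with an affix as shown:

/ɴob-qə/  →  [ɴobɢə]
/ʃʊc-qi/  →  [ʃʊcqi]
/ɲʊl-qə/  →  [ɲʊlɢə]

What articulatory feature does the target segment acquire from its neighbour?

Comparing underlying and surface forms, /q/ → [ɢ] is the alternation; the neighbouring /b/ is constant.
/q/ is voiceless while /b/ is voiced; the output [ɢ] is voiced, matching the trigger — so the feature that spreads is voicing.
Checking the remaining alternation: /q/ → [ɢ] after /l/ (voiceless → voiced, matching voiced) — only voicing changes, and always toward the preceding segment.
Nothing changes in [ʃʊcqi]: there the adjacent consonants already agree in voicing (/q/ and /c/ are both voiceless), so this form is consistent with the same rule.

voicing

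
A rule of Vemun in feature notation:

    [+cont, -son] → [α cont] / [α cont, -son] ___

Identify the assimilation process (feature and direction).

The rule copies [cont] (continuancy) from the environment onto the target fricatives; since [±cont] encodes the stop/fricative manner contrast, the assimilating dimension is manner.
Since the environment is written before the underscore, the trigger precedes the target; the direction is progressive.

progressive manner assimilation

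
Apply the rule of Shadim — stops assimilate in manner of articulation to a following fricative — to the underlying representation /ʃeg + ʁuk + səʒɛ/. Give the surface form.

The rule targets /g/ (voiced velar stop), which sits before the trigger /ʁ/ (fricative).
A voiced velar fricative is [ɣ], so the surface segment is [ɣ].
The same rule applies at the second boundary: /k/ → [x] next to /s/.

[ʃeɣʁuxsəʒɛ]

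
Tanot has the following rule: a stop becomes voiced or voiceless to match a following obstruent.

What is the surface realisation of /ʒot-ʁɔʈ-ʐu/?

[ʒodʁɔɖʐu]

/t/ is a voiceless alveolar stop. The following trigger /ʁ/ is voiced, so /t/ must become voiced as well.
The voiced alveolar stop is [d], so /t/ → [d].
At the second juncture, /ʈ/ likewise becomes [ɖ] adjacent to /ʐ/.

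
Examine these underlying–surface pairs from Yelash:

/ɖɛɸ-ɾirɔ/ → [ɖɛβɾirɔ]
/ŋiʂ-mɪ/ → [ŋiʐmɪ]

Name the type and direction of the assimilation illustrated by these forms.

regressive voicing assimilation

The segment that alternates is /ɸ/, which surfaces as [β] when adjacent to /ɾ/.
/ɸ/ is voiceless while /ɾ/ is voiced; the output [β] is voiced, matching the trigger — so the feature that spreads is voicing.
Place and manner are unchanged, so the assimilation is partial, not total.
The other alternating form patterns the same way: /ʂ/ → [ʐ] before /m/ (voiceless → voiced, matching voiced) — only voicing changes, and always toward the following segment.
Since the segment that changes precedes the conditioning segment, the assimilation is regressive.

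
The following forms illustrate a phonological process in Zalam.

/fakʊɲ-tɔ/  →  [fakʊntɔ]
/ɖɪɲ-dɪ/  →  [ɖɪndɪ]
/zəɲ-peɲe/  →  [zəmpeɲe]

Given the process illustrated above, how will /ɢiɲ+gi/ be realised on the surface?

The data show regressive place assimilation: /ɲ/ → [n] before /t/; /ɲ/ → [n] before /d/; /ɲ/ → [m] before /p/. In each pair only place changes, matching the following consonant, while manner and voice stay constant.
/ɲ/ is a voiced palatal nasal. The following trigger /g/ is velar, so /ɲ/ must become velar as well.
Changing only its place to velar gives [ŋ] — the voiced velar nasal.

[ɢiŋgi]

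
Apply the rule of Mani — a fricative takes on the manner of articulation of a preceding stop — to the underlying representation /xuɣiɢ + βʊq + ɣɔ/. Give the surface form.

[xuɣiɢbʊqgɔ]

The rule targets /β/ (voiced bilabial fricative), which sits after the trigger /ɢ/ (stop).
The voiced bilabial stop is [b], so /β/ → [b].
The same rule applies at the second boundary: /ɣ/ → [g] next to /q/.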